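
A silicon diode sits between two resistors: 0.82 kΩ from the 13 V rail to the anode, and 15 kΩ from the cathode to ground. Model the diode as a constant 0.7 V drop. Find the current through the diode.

I ≈ 0.78 mA

The two resistors are in series with the diode, so KVL gives 13 = I·0.82 + 0.7 + I·15.
I = (13 − 0.7) / (0.82 + 15) kΩ = 12.3 / 15.8 = 0.777 mA.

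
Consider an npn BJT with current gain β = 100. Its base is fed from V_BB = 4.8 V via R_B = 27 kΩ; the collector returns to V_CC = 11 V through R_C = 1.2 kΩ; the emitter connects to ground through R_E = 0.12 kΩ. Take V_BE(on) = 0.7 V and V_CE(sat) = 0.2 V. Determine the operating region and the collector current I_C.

Assume active: I_B = (4.8 − 0.7)/(27 + 101×0.12) = 0.105 mA, I_C = β·I_B = 10.5 mA.
Then V_CE = 11 − 10.5×1.2 − 10.6×0.12 = -2.85 V < 0.2 V — the active assumption fails.
Re-solve with V_CE = 0.2 V. KCL at the emitter: V_E/R_E = (V_BB−0.7−V_E)/R_B + (V_CC−0.2−V_E)/R_C, giving V_E = 0.994 V.
I_C = (V_CC − 0.2 − V_E)/R_C = (10.8 − 0.994)/1.2 = 8.17 mA.
Check: I_B = (4.1 − 0.994)/27 = 0.115 mA, and β·I_B = 11.5 mA > I_C, confirming saturation.

saturation; I_C ≈ 8.2 mA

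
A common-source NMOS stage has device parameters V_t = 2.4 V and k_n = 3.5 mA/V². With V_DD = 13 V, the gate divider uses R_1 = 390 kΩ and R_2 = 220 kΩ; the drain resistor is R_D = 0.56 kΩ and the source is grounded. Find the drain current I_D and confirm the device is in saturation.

I_D ≈ 9.2 mA

V_G = V_DD·R_2/(R_1+R_2) = 13×220/610 = 4.69 V. With the source grounded, V_GS = V_G = 4.69 V.
Assume saturation: I_D = (k_n/2)(V_GS − V_t)² = (3.5/2)×(4.69 − 2.4)² = 1.75×2.29² = 9.17 mA.
V_DS = V_DD − I_D·R_D = 13 − 9.17×0.56 = 7.87 V.
Saturation requires V_DS ≥ V_GS − V_t = 2.29 V; 7.87 ≥ 2.29 ✓.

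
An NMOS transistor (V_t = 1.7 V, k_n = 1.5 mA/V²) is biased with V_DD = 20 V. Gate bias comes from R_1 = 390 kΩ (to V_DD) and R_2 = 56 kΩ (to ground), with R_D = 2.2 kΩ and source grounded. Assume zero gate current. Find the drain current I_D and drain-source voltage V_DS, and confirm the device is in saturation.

I_D ≈ 0.49 mA, V_DS ≈ 19 V

V_G = V_DD·R_2/(R_1+R_2) = 20×56/446 = 2.51 V. With the source grounded, V_GS = V_G = 2.51 V.
Assume saturation: I_D = (k_n/2)(V_GS − V_t)² = (1.5/2)×(2.51 − 1.7)² = 0.75×0.811² = 0.494 mA.
V_DS = V_DD − I_D·R_D = 20 − 0.494×2.2 = 18.9 V.
Saturation requires V_DS ≥ V_GS − V_t = 0.811 V; 18.9 ≥ 0.811 ✓.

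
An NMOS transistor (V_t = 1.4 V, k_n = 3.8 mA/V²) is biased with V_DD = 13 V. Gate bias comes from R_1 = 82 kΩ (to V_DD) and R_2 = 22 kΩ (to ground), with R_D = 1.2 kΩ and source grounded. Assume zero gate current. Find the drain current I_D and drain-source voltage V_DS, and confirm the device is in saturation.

I_D ≈ 3.5 mA, V_DS ≈ 8.8 V

V_G = V_DD·R_2/(R_1+R_2) = 13×22/104 = 2.75 V. With the source grounded, V_GS = V_G = 2.75 V.
Assume saturation: I_D = (k_n/2)(V_GS − V_t)² = (3.8/2)×(2.75 − 1.4)² = 1.9×1.35² = 3.46 mA.
V_DS = V_DD − I_D·R_D = 13 − 3.46×1.2 = 8.84 V.
Saturation requires V_DS ≥ V_GS − V_t = 1.35 V; 8.84 ≥ 1.35 ✓.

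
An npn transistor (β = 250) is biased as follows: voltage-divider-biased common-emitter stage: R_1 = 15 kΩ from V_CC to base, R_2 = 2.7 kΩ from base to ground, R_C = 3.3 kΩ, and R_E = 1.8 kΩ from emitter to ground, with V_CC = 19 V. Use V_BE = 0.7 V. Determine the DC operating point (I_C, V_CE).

Thevenize the base divider: V_Th = V_CC·R_2/(R_1+R_2) = 19×2.7/17.7 = 2.9 V, R_Th = R_1‖R_2 = 2.29 kΩ.
Base-emitter loop: V_Th = I_B·R_Th + V_BE + (β+1)I_B·R_E, so I_B = (2.9 − 0.7) / (2.29 + 251×1.8) = 0.00484 mA.
I_C = β·I_B = 250×0.00484 = 1.21 mA, and I_E = (β+1)I_B = 1.22 mA.
V_CE = V_CC − I_C·R_C − I_E·R_E = 19 − 1.21×3.3 − 1.22×1.8 = 12.8 V.
V_CE = 12.8 V > 0.2 V confirms active-region operation.

I_C ≈ 1.2 mA, V_CE ≈ 13 V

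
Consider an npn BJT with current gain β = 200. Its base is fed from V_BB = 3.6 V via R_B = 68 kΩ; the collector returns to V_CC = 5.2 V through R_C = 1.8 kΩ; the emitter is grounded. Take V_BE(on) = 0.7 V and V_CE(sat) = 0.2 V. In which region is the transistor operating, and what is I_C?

Assume active: I_B = (3.6 − 0.7)/68 = 0.0426 mA, giving I_C = β·I_B = 8.53 mA.
But then V_CE = 5.2 − 8.53×1.8 = -10.2 V < V_CE(sat) = 0.2 V — impossible in the active region.
So the transistor is saturated. With V_CE = 0.2 V, I_C = (V_CC − 0.2)/R_C = 5/1.8 = 2.78 mA.
Check: β·I_B = 8.53 mA > I_C = 2.78 mA, confirming saturation.

saturation; I_C ≈ 2.8 mA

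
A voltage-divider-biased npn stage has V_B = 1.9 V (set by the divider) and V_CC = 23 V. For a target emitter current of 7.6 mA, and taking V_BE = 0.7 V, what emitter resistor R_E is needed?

R_E ≈ 0.16 kΩ

V_E = V_B − V_BE = 1.9 − 0.7 = 1.2 V.
R_E = V_E / I_E = 1.2 / 7.6 = 0.158 kΩ.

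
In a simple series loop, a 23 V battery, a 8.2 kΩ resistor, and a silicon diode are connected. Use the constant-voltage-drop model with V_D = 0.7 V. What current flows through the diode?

KVL around the loop: 23 = V_D + I·R = 0.7 + I × 8.2 kΩ.
So I = (23 − 0.7) / 8.2 kΩ = 22.3 / 8.2 = 2.72 mA.

I ≈ 2.7 mA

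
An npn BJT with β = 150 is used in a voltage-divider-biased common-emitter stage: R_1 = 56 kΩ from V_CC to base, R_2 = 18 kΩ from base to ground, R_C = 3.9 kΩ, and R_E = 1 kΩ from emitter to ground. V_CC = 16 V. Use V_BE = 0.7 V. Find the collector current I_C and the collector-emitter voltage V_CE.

I_C ≈ 2.9 mA, V_CE ≈ 1.7 V

Thevenize the base divider: V_Th = V_CC·R_2/(R_1+R_2) = 16×18/74 = 3.89 V, R_Th = R_1‖R_2 = 13.6 kΩ.
Base-emitter loop: V_Th = I_B·R_Th + V_BE + (β+1)I_B·R_E, so I_B = (3.89 − 0.7) / (13.6 + 151×1) = 0.0194 mA.
I_C = β·I_B = 150×0.0194 = 2.91 mA, and I_E = (β+1)I_B = 2.93 mA.
V_CE = V_CC − I_C·R_C − I_E·R_E = 16 − 2.91×3.9 − 2.93×1 = 1.73 V.
V_CE = 1.73 V > 0.2 V confirms active-region operation.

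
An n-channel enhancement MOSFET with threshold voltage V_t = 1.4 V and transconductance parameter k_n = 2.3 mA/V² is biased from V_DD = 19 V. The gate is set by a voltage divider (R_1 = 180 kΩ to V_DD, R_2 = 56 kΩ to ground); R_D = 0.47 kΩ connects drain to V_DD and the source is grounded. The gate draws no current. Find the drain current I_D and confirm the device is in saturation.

I_D ≈ 11 mA

V_G = V_DD·R_2/(R_1+R_2) = 19×56/236 = 4.51 V. With the source grounded, V_GS = V_G = 4.51 V.
Assume saturation: I_D = (k_n/2)(V_GS − V_t)² = (2.3/2)×(4.51 − 1.4)² = 1.15×3.11² = 11.1 mA.
V_DS = V_DD − I_D·R_D = 19 − 11.1×0.47 = 13.8 V.
Saturation requires V_DS ≥ V_GS − V_t = 3.11 V; 13.8 ≥ 3.11 ✓.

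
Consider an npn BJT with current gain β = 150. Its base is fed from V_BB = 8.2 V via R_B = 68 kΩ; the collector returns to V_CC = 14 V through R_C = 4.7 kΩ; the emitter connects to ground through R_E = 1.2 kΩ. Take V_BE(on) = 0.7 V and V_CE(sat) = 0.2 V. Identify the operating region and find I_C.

saturation; I_C ≈ 2.3 mA

Assume active: I_B = (8.2 − 0.7)/(68 + 151×1.2) = 0.0301 mA, I_C = β·I_B = 4.51 mA.
Then V_CE = 14 − 4.51×4.7 − 4.54×1.2 = -12.7 V < 0.2 V — the active assumption fails.
Re-solve with V_CE = 0.2 V. KCL at the emitter: V_E/R_E = (V_BB−0.7−V_E)/R_B + (V_CC−0.2−V_E)/R_C, giving V_E = 2.87 V.
I_C = (V_CC − 0.2 − V_E)/R_C = (13.8 − 2.87)/4.7 = 2.33 mA.
Check: I_B = (7.5 − 2.87)/68 = 0.0681 mA, and β·I_B = 10.2 mA > I_C, confirming saturation.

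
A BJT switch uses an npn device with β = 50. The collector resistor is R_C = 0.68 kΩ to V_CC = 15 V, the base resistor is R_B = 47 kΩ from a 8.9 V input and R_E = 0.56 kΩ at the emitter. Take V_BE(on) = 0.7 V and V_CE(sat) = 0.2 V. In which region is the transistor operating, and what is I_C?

Assume active. Base-emitter loop: I_B = (V_BB − V_BE)/(R_B + (β+1)R_E) = (8.9 − 0.7)/(47 + 51×0.56) = 0.109 mA.
I_C = β·I_B = 50×0.109 = 5.43 mA.
V_CE = V_CC − I_C·R_C − I_E·R_E = 15 − 5.43×0.68 − 5.53×0.56 = 8.21 V > V_CE(sat), so the active-region assumption holds.

active; I_C ≈ 5.4 mA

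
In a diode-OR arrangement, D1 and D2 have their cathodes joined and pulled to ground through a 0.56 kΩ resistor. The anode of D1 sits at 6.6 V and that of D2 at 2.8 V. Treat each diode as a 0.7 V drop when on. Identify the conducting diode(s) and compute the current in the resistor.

Assume both conduct. Then node N would need to be at both 6.6−0.7 = 5.9 V and 2.8−0.7 = 2.1 V, which is impossible.
Assume only D1 conducts: V_N = 6.6 − 0.7 = 5.9 V, so I_R = 5.9/0.56 = 10.5 mA.
Check D2: its anode-to-cathode voltage is 2.8 − 5.9 = -3.1 V < 0.7 V, so it is off. The assumption is consistent.

Only D1 conducts; I_R ≈ 11 mA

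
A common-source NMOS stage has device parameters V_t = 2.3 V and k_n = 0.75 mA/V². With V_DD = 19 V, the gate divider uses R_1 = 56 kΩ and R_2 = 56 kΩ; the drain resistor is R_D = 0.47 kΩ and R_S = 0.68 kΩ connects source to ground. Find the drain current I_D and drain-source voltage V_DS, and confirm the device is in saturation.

I_D ≈ 5.1 mA, V_DS ≈ 13 V

V_G = V_DD·R_2/(R_1+R_2) = 19×56/112 = 9.5 V.
Assume saturation: I_D = (k_n/2)(V_GS − V_t)² with V_GS = V_G − I_D·R_S = 9.5 − 0.68·I_D.
Substituting gives 0.173·I_D² − 4.67·I_D + 19.4 = 0, with roots I_D = 5.14 or 21.8 mA.
The root I_D = 21.8 mA gives V_GS = -5.32 V ≤ V_t, so take I_D = 5.14 mA.
Then V_GS = 6 V and V_DS = V_DD − I_D(R_D+R_S) = 19 − 5.14×1.15 = 13.1 V.
Saturation requires V_DS ≥ V_GS − V_t = 3.7 V; 13.1 ≥ 3.7 ✓.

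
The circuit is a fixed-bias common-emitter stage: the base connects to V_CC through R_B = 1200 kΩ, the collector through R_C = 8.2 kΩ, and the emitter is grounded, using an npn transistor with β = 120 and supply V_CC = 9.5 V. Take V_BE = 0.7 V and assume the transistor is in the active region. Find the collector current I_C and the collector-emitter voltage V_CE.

I_C ≈ 0.88 mA, V_CE ≈ 2.3 V

Base loop: V_CC = I_B·R_B + V_BE, so I_B = (9.5 − 0.7)/1200 kΩ = 0.00733 mA.
In the active region I_C = β·I_B = 120 × 0.00733 = 0.88 mA.
Collector loop: V_CE = V_CC − I_C·R_C = 9.5 − 0.88×8.2 = 2.28 V.
Since V_CE = 2.28 V > V_CE(sat) ≈ 0.2 V, the transistor is in the active region as assumed.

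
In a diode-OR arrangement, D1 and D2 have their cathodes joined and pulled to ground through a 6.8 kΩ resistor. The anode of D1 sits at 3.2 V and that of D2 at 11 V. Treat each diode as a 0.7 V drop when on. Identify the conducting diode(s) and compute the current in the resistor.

Assume both conduct. Then node N would need to be at both 3.2−0.7 = 2.5 V and 11−0.7 = 10.3 V, which is impossible.
Assume only D2 conducts: V_N = 11 − 0.7 = 10.3 V, so I_R = 10.3/6.8 = 1.51 mA.
Check D1: its anode-to-cathode voltage is 3.2 − 10.3 = -7.1 V < 0.7 V, so it is off. The assumption is consistent.

Only D2 conducts; I_R ≈ 1.5 mA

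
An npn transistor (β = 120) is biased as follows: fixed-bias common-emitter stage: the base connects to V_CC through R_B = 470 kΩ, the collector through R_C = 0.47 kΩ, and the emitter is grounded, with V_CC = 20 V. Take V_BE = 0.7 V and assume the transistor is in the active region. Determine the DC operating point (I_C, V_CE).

Base loop: V_CC = I_B·R_B + V_BE, so I_B = (20 − 0.7)/470 kΩ = 0.0411 mA.
In the active region I_C = β·I_B = 120 × 0.0411 = 4.93 mA.
Collector loop: V_CE = V_CC − I_C·R_C = 20 − 4.93×0.47 = 17.7 V.
Since V_CE = 17.7 V > V_CE(sat) ≈ 0.2 V, the transistor is in the active region as assumed.

I_C ≈ 4.9 mA, V_CE ≈ 18 V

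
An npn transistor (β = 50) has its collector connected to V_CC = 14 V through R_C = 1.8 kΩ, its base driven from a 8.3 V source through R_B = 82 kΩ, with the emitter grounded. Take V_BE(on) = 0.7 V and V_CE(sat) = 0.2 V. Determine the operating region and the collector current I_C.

active; I_C ≈ 4.6 mA

Assume active. Base-emitter loop: I_B = (V_BB − V_BE)/R_B = (8.3 − 0.7)/82 = 0.0927 mA.
I_C = β·I_B = 50×0.0927 = 4.63 mA.
V_CE = V_CC − I_C·R_C = 14 − 4.63×1.8 = 5.66 V > V_CE(sat), so the active-region assumption holds.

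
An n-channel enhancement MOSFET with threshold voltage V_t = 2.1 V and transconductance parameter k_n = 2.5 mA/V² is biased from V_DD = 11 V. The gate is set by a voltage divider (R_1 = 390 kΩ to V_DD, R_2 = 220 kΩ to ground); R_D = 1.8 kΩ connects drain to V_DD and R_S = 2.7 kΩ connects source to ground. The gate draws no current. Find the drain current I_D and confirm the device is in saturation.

V_G = V_DD·R_2/(R_1+R_2) = 11×220/610 = 3.97 V.
Assume saturation: I_D = (k_n/2)(V_GS − V_t)² with V_GS = V_G − I_D·R_S = 3.97 − 2.7·I_D.
Substituting gives 9.11·I_D² − 13.6·I_D + 4.36 = 0, with roots I_D = 0.466 or 1.03 mA.
The root I_D = 1.03 mA gives V_GS = 1.19 V ≤ V_t, so take I_D = 0.466 mA.
Then V_GS = 2.71 V and V_DS = V_DD − I_D(R_D+R_S) = 11 − 0.466×4.5 = 8.91 V.
Saturation requires V_DS ≥ V_GS − V_t = 0.61 V; 8.91 ≥ 0.61 ✓.

I_D ≈ 0.47 mA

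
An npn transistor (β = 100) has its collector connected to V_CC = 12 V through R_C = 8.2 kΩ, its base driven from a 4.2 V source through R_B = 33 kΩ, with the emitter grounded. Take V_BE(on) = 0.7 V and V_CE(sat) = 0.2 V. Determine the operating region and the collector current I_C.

saturation; I_C ≈ 1.4 mA

Assume active: I_B = (4.2 − 0.7)/33 = 0.106 mA, giving I_C = β·I_B = 10.6 mA.
But then V_CE = 12 − 10.6×8.2 = -75 V < V_CE(sat) = 0.2 V — impossible in the active region.
So the transistor is saturated. With V_CE = 0.2 V, I_C = (V_CC − 0.2)/R_C = 11.8/8.2 = 1.44 mA.
Check: β·I_B = 10.6 mA > I_C = 1.44 mA, confirming saturation.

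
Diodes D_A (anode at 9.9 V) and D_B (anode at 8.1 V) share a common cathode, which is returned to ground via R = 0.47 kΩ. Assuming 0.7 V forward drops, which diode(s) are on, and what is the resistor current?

Assume both conduct. Then node N would need to be at both 9.9−0.7 = 9.2 V and 8.1−0.7 = 7.4 V, which is impossible.
Assume only D_A conducts: V_N = 9.9 − 0.7 = 9.2 V, so I_R = 9.2/0.47 = 19.6 mA.
Check D_B: its anode-to-cathode voltage is 8.1 − 9.2 = -1.1 V < 0.7 V, so it is off. The assumption is consistent.

Only D_A conducts; I_R ≈ 20 mA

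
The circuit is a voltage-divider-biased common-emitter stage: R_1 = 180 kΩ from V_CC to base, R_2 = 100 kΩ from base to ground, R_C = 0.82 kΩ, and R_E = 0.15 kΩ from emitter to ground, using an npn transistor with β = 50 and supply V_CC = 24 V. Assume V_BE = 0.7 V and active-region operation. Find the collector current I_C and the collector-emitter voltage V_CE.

I_C ≈ 5.5 mA, V_CE ≈ 19 V

Thevenize the base divider: V_Th = V_CC·R_2/(R_1+R_2) = 24×100/280 = 8.57 V, R_Th = R_1‖R_2 = 64.3 kΩ.
Base-emitter loop: V_Th = I_B·R_Th + V_BE + (β+1)I_B·R_E, so I_B = (8.57 − 0.7) / (64.3 + 51×0.15) = 0.109 mA.
I_C = β·I_B = 50×0.109 = 5.47 mA, and I_E = (β+1)I_B = 5.58 mA.
V_CE = V_CC − I_C·R_C − I_E·R_E = 24 − 5.47×0.82 − 5.58×0.15 = 18.7 V.
V_CE = 18.7 V > 0.2 V confirms active-region operation.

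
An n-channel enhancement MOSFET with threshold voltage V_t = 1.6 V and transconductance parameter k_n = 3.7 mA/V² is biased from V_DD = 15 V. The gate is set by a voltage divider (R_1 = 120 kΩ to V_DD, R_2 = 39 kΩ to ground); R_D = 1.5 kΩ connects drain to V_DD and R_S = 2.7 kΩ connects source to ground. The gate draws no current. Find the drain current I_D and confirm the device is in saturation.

I_D ≈ 0.57 mA

V_G = V_DD·R_2/(R_1+R_2) = 15×39/159 = 3.68 V.
Assume saturation: I_D = (k_n/2)(V_GS − V_t)² with V_GS = V_G − I_D·R_S = 3.68 − 2.7·I_D.
Substituting gives 13.5·I_D² − 21.8·I_D + 8 = 0, with roots I_D = 0.565 or 1.05 mA.
The root I_D = 1.05 mA gives V_GS = 0.847 V ≤ V_t, so take I_D = 0.565 mA.
Then V_GS = 2.15 V and V_DS = V_DD − I_D(R_D+R_S) = 15 − 0.565×4.2 = 12.6 V.
Saturation requires V_DS ≥ V_GS − V_t = 0.553 V; 12.6 ≥ 0.553 ✓.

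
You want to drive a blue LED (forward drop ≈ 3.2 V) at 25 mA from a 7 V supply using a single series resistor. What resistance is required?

The resistor drops V_S − V_D = 7 − 3.2 = 3.8 V at 25 mA.
R = 3.8 V / 25 mA = 0.152 kΩ.

R ≈ 0.15 kΩ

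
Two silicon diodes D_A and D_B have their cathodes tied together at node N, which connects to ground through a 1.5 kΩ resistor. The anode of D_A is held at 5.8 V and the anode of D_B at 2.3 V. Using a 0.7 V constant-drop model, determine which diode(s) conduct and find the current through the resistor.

Assume both conduct. Then node N would need to be at both 5.8−0.7 = 5.1 V and 2.3−0.7 = 1.6 V, which is impossible.
Assume only D_A conducts: V_N = 5.8 − 0.7 = 5.1 V, so I_R = 5.1/1.5 = 3.4 mA.
Check D_B: its anode-to-cathode voltage is 2.3 − 5.1 = -2.8 V < 0.7 V, so it is off. The assumption is consistent.

Only D_A conducts; I_R ≈ 3.4 mA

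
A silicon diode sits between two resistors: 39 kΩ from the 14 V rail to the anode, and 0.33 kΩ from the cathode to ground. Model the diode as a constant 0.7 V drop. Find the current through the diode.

I ≈ 0.34 mA

The two resistors are in series with the diode, so KVL gives 14 = I·39 + 0.7 + I·0.33.
I = (14 − 0.7) / (39 + 0.33) kΩ = 13.3 / 39.3 = 0.338 mA.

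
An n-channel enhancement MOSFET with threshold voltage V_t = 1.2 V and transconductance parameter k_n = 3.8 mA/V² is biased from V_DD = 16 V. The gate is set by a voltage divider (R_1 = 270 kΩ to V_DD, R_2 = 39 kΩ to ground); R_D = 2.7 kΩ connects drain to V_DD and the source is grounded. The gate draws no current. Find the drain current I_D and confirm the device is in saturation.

V_G = V_DD·R_2/(R_1+R_2) = 16×39/309 = 2.02 V. With the source grounded, V_GS = V_G = 2.02 V.
Assume saturation: I_D = (k_n/2)(V_GS − V_t)² = (3.8/2)×(2.02 − 1.2)² = 1.9×0.819² = 1.28 mA.
V_DS = V_DD − I_D·R_D = 16 − 1.28×2.7 = 12.6 V.
Saturation requires V_DS ≥ V_GS − V_t = 0.819 V; 12.6 ≥ 0.819 ✓.

I_D ≈ 1.3 mA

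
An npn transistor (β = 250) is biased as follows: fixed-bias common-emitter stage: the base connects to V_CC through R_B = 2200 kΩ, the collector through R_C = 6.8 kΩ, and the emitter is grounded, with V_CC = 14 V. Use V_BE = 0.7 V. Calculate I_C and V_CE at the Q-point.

Base loop: V_CC = I_B·R_B + V_BE, so I_B = (14 − 0.7)/2200 kΩ = 0.00605 mA.
In the active region I_C = β·I_B = 250 × 0.00605 = 1.51 mA.
Collector loop: V_CE = V_CC − I_C·R_C = 14 − 1.51×6.8 = 3.72 V.
Since V_CE = 3.72 V > V_CE(sat) ≈ 0.2 V, the transistor is in the active region as assumed.

I_C ≈ 1.5 mA, V_CE ≈ 3.7 V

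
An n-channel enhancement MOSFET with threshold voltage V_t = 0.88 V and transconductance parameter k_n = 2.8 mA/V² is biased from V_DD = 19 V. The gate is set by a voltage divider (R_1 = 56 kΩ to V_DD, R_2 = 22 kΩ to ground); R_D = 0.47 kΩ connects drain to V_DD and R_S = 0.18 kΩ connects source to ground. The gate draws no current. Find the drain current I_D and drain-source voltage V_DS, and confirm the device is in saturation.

V_G = V_DD·R_2/(R_1+R_2) = 19×22/78 = 5.36 V.
Assume saturation: I_D = (k_n/2)(V_GS − V_t)² with V_GS = V_G − I_D·R_S = 5.36 − 0.18·I_D.
Substituting gives 0.0454·I_D² − 3.26·I_D + 28.1 = 0, with roots I_D = 10 or 61.8 mA.
The root I_D = 61.8 mA gives V_GS = -5.76 V ≤ V_t, so take I_D = 10 mA.
Then V_GS = 3.56 V and V_DS = V_DD − I_D(R_D+R_S) = 19 − 10×0.65 = 12.5 V.
Saturation requires V_DS ≥ V_GS − V_t = 2.68 V; 12.5 ≥ 2.68 ✓.

I_D ≈ 10 mA, V_DS ≈ 12 V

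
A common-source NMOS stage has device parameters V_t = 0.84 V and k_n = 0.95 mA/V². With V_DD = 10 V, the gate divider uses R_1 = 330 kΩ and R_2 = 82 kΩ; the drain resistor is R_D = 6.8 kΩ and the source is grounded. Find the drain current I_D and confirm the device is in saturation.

I_D ≈ 0.63 mA

V_G = V_DD·R_2/(R_1+R_2) = 10×82/412 = 1.99 V. With the source grounded, V_GS = V_G = 1.99 V.
Assume saturation: I_D = (k_n/2)(V_GS − V_t)² = (0.95/2)×(1.99 − 0.84)² = 0.475×1.15² = 0.629 mA.
V_DS = V_DD − I_D·R_D = 10 − 0.629×6.8 = 5.73 V.
Saturation requires V_DS ≥ V_GS − V_t = 1.15 V; 5.73 ≥ 1.15 ✓.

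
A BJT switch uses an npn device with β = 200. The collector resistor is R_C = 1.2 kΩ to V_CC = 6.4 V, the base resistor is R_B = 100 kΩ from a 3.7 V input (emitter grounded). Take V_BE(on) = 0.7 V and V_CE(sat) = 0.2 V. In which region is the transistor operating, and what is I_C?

saturation; I_C ≈ 5.2 mA

Assume active: I_B = (3.7 − 0.7)/100 = 0.03 mA, giving I_C = β·I_B = 6 mA.
But then V_CE = 6.4 − 6×1.2 = -0.8 V < V_CE(sat) = 0.2 V — impossible in the active region.
So the transistor is saturated. With V_CE = 0.2 V, I_C = (V_CC − 0.2)/R_C = 6.2/1.2 = 5.17 mA.
Check: β·I_B = 6 mA > I_C = 5.17 mA, confirming saturation.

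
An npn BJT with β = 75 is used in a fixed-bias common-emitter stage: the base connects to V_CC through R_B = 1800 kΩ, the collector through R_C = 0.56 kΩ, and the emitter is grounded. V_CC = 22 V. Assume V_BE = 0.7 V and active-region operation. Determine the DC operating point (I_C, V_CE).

Base loop: V_CC = I_B·R_B + V_BE, so I_B = (22 − 0.7)/1800 kΩ = 0.0118 mA.
In the active region I_C = β·I_B = 75 × 0.0118 = 0.888 mA.
Collector loop: V_CE = V_CC − I_C·R_C = 22 − 0.888×0.56 = 21.5 V.
Since V_CE = 21.5 V > V_CE(sat) ≈ 0.2 V, the transistor is in the active region as assumed.

I_C ≈ 0.89 mA, V_CE ≈ 22 V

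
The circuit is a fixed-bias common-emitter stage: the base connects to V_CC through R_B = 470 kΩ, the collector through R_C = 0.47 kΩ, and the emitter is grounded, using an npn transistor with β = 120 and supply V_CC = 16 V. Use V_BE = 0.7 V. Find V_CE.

Base loop: V_CC = I_B·R_B + V_BE, so I_B = (16 − 0.7)/470 kΩ = 0.0326 mA.
In the active region I_C = β·I_B = 120 × 0.0326 = 3.91 mA.
Collector loop: V_CE = V_CC − I_C·R_C = 16 − 3.91×0.47 = 14.2 V.
Since V_CE = 14.2 V > V_CE(sat) ≈ 0.2 V, the transistor is in the active region as assumed.

V_CE ≈ 14 V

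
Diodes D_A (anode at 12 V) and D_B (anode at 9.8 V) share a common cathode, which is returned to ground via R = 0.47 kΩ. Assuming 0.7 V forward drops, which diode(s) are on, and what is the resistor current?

Assume both conduct. Then node N would need to be at both 12−0.7 = 11.3 V and 9.8−0.7 = 9.1 V, which is impossible.
Assume only D_A conducts: V_N = 12 − 0.7 = 11.3 V, so I_R = 11.3/0.47 = 24 mA.
Check D_B: its anode-to-cathode voltage is 9.8 − 11.3 = -1.5 V < 0.7 V, so it is off. The assumption is consistent.

Only D_A conducts; I_R ≈ 24 mA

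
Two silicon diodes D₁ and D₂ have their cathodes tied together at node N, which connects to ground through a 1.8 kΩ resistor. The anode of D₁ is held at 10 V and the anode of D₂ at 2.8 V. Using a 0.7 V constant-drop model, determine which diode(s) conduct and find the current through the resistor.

Assume both conduct. Then node N would need to be at both 10−0.7 = 9.3 V and 2.8−0.7 = 2.1 V, which is impossible.
Assume only D₁ conducts: V_N = 10 − 0.7 = 9.3 V, so I_R = 9.3/1.8 = 5.17 mA.
Check D₂: its anode-to-cathode voltage is 2.8 − 9.3 = -6.5 V < 0.7 V, so it is off. The assumption is consistent.

Only D₁ conducts; I_R ≈ 5.2 mA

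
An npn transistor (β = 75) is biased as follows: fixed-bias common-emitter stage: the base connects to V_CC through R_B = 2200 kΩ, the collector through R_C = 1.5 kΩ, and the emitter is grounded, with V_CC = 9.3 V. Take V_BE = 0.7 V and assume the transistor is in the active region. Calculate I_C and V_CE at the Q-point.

I_C ≈ 0.29 mA, V_CE ≈ 8.9 V

Base loop: V_CC = I_B·R_B + V_BE, so I_B = (9.3 − 0.7)/2200 kΩ = 0.00391 mA.
In the active region I_C = β·I_B = 75 × 0.00391 = 0.293 mA.
Collector loop: V_CE = V_CC − I_C·R_C = 9.3 − 0.293×1.5 = 8.86 V.
Since V_CE = 8.86 V > V_CE(sat) ≈ 0.2 V, the transistor is in the active region as assumed.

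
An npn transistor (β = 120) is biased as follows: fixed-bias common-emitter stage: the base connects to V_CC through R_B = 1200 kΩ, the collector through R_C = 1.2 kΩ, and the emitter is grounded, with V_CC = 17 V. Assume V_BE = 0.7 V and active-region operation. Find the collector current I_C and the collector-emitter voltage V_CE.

Base loop: V_CC = I_B·R_B + V_BE, so I_B = (17 − 0.7)/1200 kΩ = 0.0136 mA.
In the active region I_C = β·I_B = 120 × 0.0136 = 1.63 mA.
Collector loop: V_CE = V_CC − I_C·R_C = 17 − 1.63×1.2 = 15 V.
Since V_CE = 15 V > V_CE(sat) ≈ 0.2 V, the transistor is in the active region as assumed.

I_C ≈ 1.6 mA, V_CE ≈ 15 V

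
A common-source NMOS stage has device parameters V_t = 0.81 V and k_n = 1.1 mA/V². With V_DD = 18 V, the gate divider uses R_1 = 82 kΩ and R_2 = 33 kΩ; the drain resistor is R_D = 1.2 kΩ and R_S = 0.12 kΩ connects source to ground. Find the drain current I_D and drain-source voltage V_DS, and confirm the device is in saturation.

V_G = V_DD·R_2/(R_1+R_2) = 18×33/115 = 5.17 V.
Assume saturation: I_D = (k_n/2)(V_GS − V_t)² with V_GS = V_G − I_D·R_S = 5.17 − 0.12·I_D.
Substituting gives 0.00792·I_D² − 1.57·I_D + 10.4 = 0, with roots I_D = 6.86 or 192 mA.
The root I_D = 192 mA gives V_GS = -17.9 V ≤ V_t, so take I_D = 6.86 mA.
Then V_GS = 4.34 V and V_DS = V_DD − I_D(R_D+R_S) = 18 − 6.86×1.32 = 8.94 V.
Saturation requires V_DS ≥ V_GS − V_t = 3.53 V; 8.94 ≥ 3.53 ✓.

I_D ≈ 6.9 mA, V_DS ≈ 8.9 V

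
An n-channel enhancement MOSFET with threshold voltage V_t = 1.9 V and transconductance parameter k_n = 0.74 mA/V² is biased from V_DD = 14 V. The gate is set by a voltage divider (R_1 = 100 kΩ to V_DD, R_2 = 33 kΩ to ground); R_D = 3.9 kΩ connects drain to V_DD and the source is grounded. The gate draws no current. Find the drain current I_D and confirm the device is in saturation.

I_D ≈ 0.92 mA

V_G = V_DD·R_2/(R_1+R_2) = 14×33/133 = 3.47 V. With the source grounded, V_GS = V_G = 3.47 V.
Assume saturation: I_D = (k_n/2)(V_GS − V_t)² = (0.74/2)×(3.47 − 1.9)² = 0.37×1.57² = 0.916 mA.
V_DS = V_DD − I_D·R_D = 14 − 0.916×3.9 = 10.4 V.
Saturation requires V_DS ≥ V_GS − V_t = 1.57 V; 10.4 ≥ 1.57 ✓.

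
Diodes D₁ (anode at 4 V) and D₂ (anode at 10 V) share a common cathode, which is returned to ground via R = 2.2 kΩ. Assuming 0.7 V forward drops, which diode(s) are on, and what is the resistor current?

Assume both conduct. Then node N would need to be at both 4−0.7 = 3.3 V and 10−0.7 = 9.3 V, which is impossible.
Assume only D₂ conducts: V_N = 10 − 0.7 = 9.3 V, so I_R = 9.3/2.2 = 4.23 mA.
Check D₁: its anode-to-cathode voltage is 4 − 9.3 = -5.3 V < 0.7 V, so it is off. The assumption is consistent.

Only D₂ conducts; I_R ≈ 4.2 mA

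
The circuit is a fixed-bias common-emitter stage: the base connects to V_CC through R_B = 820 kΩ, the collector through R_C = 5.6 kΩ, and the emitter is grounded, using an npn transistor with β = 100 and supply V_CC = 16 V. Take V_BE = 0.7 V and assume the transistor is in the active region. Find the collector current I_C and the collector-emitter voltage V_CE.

Base loop: V_CC = I_B·R_B + V_BE, so I_B = (16 − 0.7)/820 kΩ = 0.0187 mA.
In the active region I_C = β·I_B = 100 × 0.0187 = 1.87 mA.
Collector loop: V_CE = V_CC − I_C·R_C = 16 − 1.87×5.6 = 5.55 V.
Since V_CE = 5.55 V > V_CE(sat) ≈ 0.2 V, the transistor is in the active region as assumed.

I_C ≈ 1.9 mA, V_CE ≈ 5.6 V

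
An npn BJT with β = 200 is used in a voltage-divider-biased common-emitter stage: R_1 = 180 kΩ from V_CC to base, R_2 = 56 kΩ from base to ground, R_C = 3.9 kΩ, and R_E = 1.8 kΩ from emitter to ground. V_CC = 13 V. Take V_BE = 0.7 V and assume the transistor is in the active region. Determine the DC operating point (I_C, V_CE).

Thevenize the base divider: V_Th = V_CC·R_2/(R_1+R_2) = 13×56/236 = 3.08 V, R_Th = R_1‖R_2 = 42.7 kΩ.
Base-emitter loop: V_Th = I_B·R_Th + V_BE + (β+1)I_B·R_E, so I_B = (3.08 − 0.7) / (42.7 + 201×1.8) = 0.0059 mA.
I_C = β·I_B = 200×0.0059 = 1.18 mA, and I_E = (β+1)I_B = 1.18 mA.
V_CE = V_CC − I_C·R_C − I_E·R_E = 13 − 1.18×3.9 − 1.18×1.8 = 6.27 V.
V_CE = 6.27 V > 0.2 V confirms active-region operation.

I_C ≈ 1.2 mA, V_CE ≈ 6.3 V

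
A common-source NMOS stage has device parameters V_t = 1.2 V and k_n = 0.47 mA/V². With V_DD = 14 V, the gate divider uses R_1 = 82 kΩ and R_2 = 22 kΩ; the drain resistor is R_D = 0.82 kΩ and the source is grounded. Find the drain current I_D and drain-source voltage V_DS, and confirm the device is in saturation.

V_G = V_DD·R_2/(R_1+R_2) = 14×22/104 = 2.96 V. With the source grounded, V_GS = V_G = 2.96 V.
Assume saturation: I_D = (k_n/2)(V_GS − V_t)² = (0.47/2)×(2.96 − 1.2)² = 0.235×1.76² = 0.729 mA.
V_DS = V_DD − I_D·R_D = 14 − 0.729×0.82 = 13.4 V.
Saturation requires V_DS ≥ V_GS − V_t = 1.76 V; 13.4 ≥ 1.76 ✓.

I_D ≈ 0.73 mA, V_DS ≈ 13 V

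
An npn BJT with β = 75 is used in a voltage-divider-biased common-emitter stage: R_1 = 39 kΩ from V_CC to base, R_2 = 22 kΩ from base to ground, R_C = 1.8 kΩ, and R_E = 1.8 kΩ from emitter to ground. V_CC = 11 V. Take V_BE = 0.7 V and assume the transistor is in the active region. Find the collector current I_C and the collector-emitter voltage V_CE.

Thevenize the base divider: V_Th = V_CC·R_2/(R_1+R_2) = 11×22/61 = 3.97 V, R_Th = R_1‖R_2 = 14.1 kΩ.
Base-emitter loop: V_Th = I_B·R_Th + V_BE + (β+1)I_B·R_E, so I_B = (3.97 − 0.7) / (14.1 + 76×1.8) = 0.0217 mA.
I_C = β·I_B = 75×0.0217 = 1.62 mA, and I_E = (β+1)I_B = 1.65 mA.
V_CE = V_CC − I_C·R_C − I_E·R_E = 11 − 1.62×1.8 − 1.65×1.8 = 5.11 V.
V_CE = 5.11 V > 0.2 V confirms active-region operation.

I_C ≈ 1.6 mA, V_CE ≈ 5.1 V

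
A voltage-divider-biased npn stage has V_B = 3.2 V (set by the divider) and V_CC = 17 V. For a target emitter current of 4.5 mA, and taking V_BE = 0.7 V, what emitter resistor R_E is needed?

R_E ≈ 0.56 kΩ

V_E = V_B − V_BE = 3.2 − 0.7 = 2.5 V.
R_E = V_E / I_E = 2.5 / 4.5 = 0.556 kΩ.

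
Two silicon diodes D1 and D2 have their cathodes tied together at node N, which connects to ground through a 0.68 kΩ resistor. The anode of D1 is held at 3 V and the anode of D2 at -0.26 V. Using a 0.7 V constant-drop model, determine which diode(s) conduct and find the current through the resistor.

Only D1 conducts; I_R ≈ 3.4 mA

Assume both conduct. Then node N would need to be at both 3−0.7 = 2.3 V and -0.26−0.7 = -0.96 V, which is impossible.
Assume only D1 conducts: V_N = 3 − 0.7 = 2.3 V, so I_R = 2.3/0.68 = 3.38 mA.
Check D2: its anode-to-cathode voltage is -0.26 − 2.3 = -2.56 V < 0.7 V, so it is off. The assumption is consistent.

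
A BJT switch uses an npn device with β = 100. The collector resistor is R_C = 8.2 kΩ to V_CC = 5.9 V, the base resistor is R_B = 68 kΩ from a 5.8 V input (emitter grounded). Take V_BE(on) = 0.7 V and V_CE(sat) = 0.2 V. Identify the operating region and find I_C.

Assume active: I_B = (5.8 − 0.7)/68 = 0.075 mA, giving I_C = β·I_B = 7.5 mA.
But then V_CE = 5.9 − 7.5×8.2 = -55.6 V < V_CE(sat) = 0.2 V — impossible in the active region.
So the transistor is saturated. With V_CE = 0.2 V, I_C = (V_CC − 0.2)/R_C = 5.7/8.2 = 0.695 mA.
Check: β·I_B = 7.5 mA > I_C = 0.695 mA, confirming saturation.

saturation; I_C ≈ 0.7 mA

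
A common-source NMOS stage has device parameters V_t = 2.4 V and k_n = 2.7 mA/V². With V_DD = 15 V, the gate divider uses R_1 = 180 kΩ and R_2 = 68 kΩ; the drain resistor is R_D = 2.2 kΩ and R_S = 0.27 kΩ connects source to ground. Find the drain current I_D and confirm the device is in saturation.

I_D ≈ 1.9 mA

V_G = V_DD·R_2/(R_1+R_2) = 15×68/248 = 4.11 V.
Assume saturation: I_D = (k_n/2)(V_GS − V_t)² with V_GS = V_G − I_D·R_S = 4.11 − 0.27·I_D.
Substituting gives 0.0984·I_D² − 2.25·I_D + 3.96 = 0, with roots I_D = 1.92 or 20.9 mA.
The root I_D = 20.9 mA gives V_GS = -1.54 V ≤ V_t, so take I_D = 1.92 mA.
Then V_GS = 3.59 V and V_DS = V_DD − I_D(R_D+R_S) = 15 − 1.92×2.47 = 10.2 V.
Saturation requires V_DS ≥ V_GS − V_t = 1.19 V; 10.2 ≥ 1.19 ✓.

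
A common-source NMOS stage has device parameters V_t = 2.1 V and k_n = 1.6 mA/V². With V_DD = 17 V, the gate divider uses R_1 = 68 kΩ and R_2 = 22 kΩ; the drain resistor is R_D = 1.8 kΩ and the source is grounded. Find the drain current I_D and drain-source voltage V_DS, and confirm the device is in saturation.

V_G = V_DD·R_2/(R_1+R_2) = 17×22/90 = 4.16 V. With the source grounded, V_GS = V_G = 4.16 V.
Assume saturation: I_D = (k_n/2)(V_GS − V_t)² = (1.6/2)×(4.16 − 2.1)² = 0.8×2.06² = 3.38 mA.
V_DS = V_DD − I_D·R_D = 17 − 3.38×1.8 = 10.9 V.
Saturation requires V_DS ≥ V_GS − V_t = 2.06 V; 10.9 ≥ 2.06 ✓.

I_D ≈ 3.4 mA, V_DS ≈ 11 V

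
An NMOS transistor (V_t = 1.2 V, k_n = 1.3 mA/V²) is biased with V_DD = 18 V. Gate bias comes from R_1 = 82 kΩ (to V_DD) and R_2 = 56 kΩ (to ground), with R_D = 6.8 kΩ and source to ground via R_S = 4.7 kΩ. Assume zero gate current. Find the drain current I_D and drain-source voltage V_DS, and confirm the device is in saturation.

V_G = V_DD·R_2/(R_1+R_2) = 18×56/138 = 7.3 V.
Assume saturation: I_D = (k_n/2)(V_GS − V_t)² with V_GS = V_G − I_D·R_S = 7.3 − 4.7·I_D.
Substituting gives 14.4·I_D² − 38.3·I_D + 24.2 = 0, with roots I_D = 1.03 or 1.64 mA.
The root I_D = 1.64 mA gives V_GS = -0.387 V ≤ V_t, so take I_D = 1.03 mA.
Then V_GS = 2.46 V and V_DS = V_DD − I_D(R_D+R_S) = 18 − 1.03×11.5 = 6.15 V.
Saturation requires V_DS ≥ V_GS − V_t = 1.26 V; 6.15 ≥ 1.26 ✓.

I_D ≈ 1 mA, V_DS ≈ 6.1 V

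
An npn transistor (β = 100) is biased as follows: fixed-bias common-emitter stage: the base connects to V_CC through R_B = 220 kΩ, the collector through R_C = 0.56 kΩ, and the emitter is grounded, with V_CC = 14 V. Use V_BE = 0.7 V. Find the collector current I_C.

Base loop: V_CC = I_B·R_B + V_BE, so I_B = (14 − 0.7)/220 kΩ = 0.0605 mA.
In the active region I_C = β·I_B = 100 × 0.0605 = 6.05 mA.
Collector loop: V_CE = V_CC − I_C·R_C = 14 − 6.05×0.56 = 10.6 V.
Since V_CE = 10.6 V > V_CE(sat) ≈ 0.2 V, the transistor is in the active region as assumed.

I_C ≈ 6 mA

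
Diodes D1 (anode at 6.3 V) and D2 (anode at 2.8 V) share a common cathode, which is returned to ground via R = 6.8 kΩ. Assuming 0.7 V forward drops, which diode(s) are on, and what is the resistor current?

Only D1 conducts; I_R ≈ 0.82 mA

Assume both conduct. Then node N would need to be at both 6.3−0.7 = 5.6 V and 2.8−0.7 = 2.1 V, which is impossible.
Assume only D1 conducts: V_N = 6.3 − 0.7 = 5.6 V, so I_R = 5.6/6.8 = 0.824 mA.
Check D2: its anode-to-cathode voltage is 2.8 − 5.6 = -2.8 V < 0.7 V, so it is off. The assumption is consistent.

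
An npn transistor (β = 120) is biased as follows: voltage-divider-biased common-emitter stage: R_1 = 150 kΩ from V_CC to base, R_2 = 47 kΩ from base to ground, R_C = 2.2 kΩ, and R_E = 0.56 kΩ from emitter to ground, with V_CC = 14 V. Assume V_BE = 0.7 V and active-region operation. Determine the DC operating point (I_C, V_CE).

I_C ≈ 3.1 mA, V_CE ≈ 5.5 V

Thevenize the base divider: V_Th = V_CC·R_2/(R_1+R_2) = 14×47/197 = 3.34 V, R_Th = R_1‖R_2 = 35.8 kΩ.
Base-emitter loop: V_Th = I_B·R_Th + V_BE + (β+1)I_B·R_E, so I_B = (3.34 − 0.7) / (35.8 + 121×0.56) = 0.0255 mA.
I_C = β·I_B = 120×0.0255 = 3.06 mA, and I_E = (β+1)I_B = 3.09 mA.
V_CE = V_CC − I_C·R_C − I_E·R_E = 14 − 3.06×2.2 − 3.09×0.56 = 5.54 V.
V_CE = 5.54 V > 0.2 V confirms active-region operation.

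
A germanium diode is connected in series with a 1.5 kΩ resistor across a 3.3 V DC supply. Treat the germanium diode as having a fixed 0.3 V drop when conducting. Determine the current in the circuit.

I ≈ 2 mA

KVL around the loop: 3.3 = V_D + I·R = 0.3 + I × 1.5 kΩ.
So I = (3.3 − 0.3) / 1.5 kΩ = 3 / 1.5 = 2 mA.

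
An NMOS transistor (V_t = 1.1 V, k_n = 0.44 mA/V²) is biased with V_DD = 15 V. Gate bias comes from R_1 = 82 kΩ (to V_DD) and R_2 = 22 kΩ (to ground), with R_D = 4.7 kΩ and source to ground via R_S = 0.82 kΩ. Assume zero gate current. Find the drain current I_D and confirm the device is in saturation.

I_D ≈ 0.57 mA

V_G = V_DD·R_2/(R_1+R_2) = 15×22/104 = 3.17 V.
Assume saturation: I_D = (k_n/2)(V_GS − V_t)² with V_GS = V_G − I_D·R_S = 3.17 − 0.82·I_D.
Substituting gives 0.148·I_D² − 1.75·I_D + 0.945 = 0, with roots I_D = 0.568 or 11.2 mA.
The root I_D = 11.2 mA gives V_GS = -6.05 V ≤ V_t, so take I_D = 0.568 mA.
Then V_GS = 2.71 V and V_DS = V_DD − I_D(R_D+R_S) = 15 − 0.568×5.52 = 11.9 V.
Saturation requires V_DS ≥ V_GS − V_t = 1.61 V; 11.9 ≥ 1.61 ✓.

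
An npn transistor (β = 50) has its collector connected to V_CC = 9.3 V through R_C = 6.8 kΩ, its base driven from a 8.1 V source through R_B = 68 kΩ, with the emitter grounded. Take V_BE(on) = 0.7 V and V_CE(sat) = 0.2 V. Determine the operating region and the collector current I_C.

Assume active: I_B = (8.1 − 0.7)/68 = 0.109 mA, giving I_C = β·I_B = 5.44 mA.
But then V_CE = 9.3 − 5.44×6.8 = -27.7 V < V_CE(sat) = 0.2 V — impossible in the active region.
So the transistor is saturated. With V_CE = 0.2 V, I_C = (V_CC − 0.2)/R_C = 9.1/6.8 = 1.34 mA.
Check: β·I_B = 5.44 mA > I_C = 1.34 mA, confirming saturation.

saturation; I_C ≈ 1.3 mA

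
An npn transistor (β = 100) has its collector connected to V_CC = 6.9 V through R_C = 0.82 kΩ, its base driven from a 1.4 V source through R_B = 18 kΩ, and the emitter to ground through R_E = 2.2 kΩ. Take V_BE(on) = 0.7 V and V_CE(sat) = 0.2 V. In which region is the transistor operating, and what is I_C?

Assume active. Base-emitter loop: I_B = (V_BB − V_BE)/(R_B + (β+1)R_E) = (1.4 − 0.7)/(18 + 101×2.2) = 0.00291 mA.
I_C = β·I_B = 100×0.00291 = 0.291 mA.
V_CE = V_CC − I_C·R_C − I_E·R_E = 6.9 − 0.291×0.82 − 0.294×2.2 = 6.01 V > V_CE(sat), so the active-region assumption holds.

active; I_C ≈ 0.29 mA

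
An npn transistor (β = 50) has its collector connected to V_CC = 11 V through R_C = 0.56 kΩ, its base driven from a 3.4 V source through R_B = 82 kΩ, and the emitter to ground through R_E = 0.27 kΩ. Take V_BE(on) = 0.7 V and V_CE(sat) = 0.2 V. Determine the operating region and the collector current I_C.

Assume active. Base-emitter loop: I_B = (V_BB − V_BE)/(R_B + (β+1)R_E) = (3.4 − 0.7)/(82 + 51×0.27) = 0.0282 mA.
I_C = β·I_B = 50×0.0282 = 1.41 mA.
V_CE = V_CC − I_C·R_C − I_E·R_E = 11 − 1.41×0.56 − 1.44×0.27 = 9.82 V > V_CE(sat), so the active-region assumption holds.

active; I_C ≈ 1.4 mA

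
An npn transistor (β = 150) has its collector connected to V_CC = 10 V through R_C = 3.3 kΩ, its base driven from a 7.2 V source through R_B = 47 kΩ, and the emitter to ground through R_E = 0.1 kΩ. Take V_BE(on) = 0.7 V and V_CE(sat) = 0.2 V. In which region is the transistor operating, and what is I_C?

Assume active: I_B = (7.2 − 0.7)/(47 + 151×0.1) = 0.105 mA, I_C = β·I_B = 15.7 mA.
Then V_CE = 10 − 15.7×3.3 − 15.8×0.1 = -43.4 V < 0.2 V — the active assumption fails.
Re-solve with V_CE = 0.2 V. KCL at the emitter: V_E/R_E = (V_BB−0.7−V_E)/R_B + (V_CC−0.2−V_E)/R_C, giving V_E = 0.301 V.
I_C = (V_CC − 0.2 − V_E)/R_C = (9.8 − 0.301)/3.3 = 2.88 mA.
Check: I_B = (6.5 − 0.301)/47 = 0.132 mA, and β·I_B = 19.8 mA > I_C, confirming saturation.

saturation; I_C ≈ 2.9 mA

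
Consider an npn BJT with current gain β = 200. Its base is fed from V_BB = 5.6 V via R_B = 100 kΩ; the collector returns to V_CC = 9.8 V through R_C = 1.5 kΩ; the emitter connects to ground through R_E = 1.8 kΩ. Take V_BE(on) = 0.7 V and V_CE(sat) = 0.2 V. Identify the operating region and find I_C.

active; I_C ≈ 2.1 mA

Assume active. Base-emitter loop: I_B = (V_BB − V_BE)/(R_B + (β+1)R_E) = (5.6 − 0.7)/(100 + 201×1.8) = 0.0106 mA.
I_C = β·I_B = 200×0.0106 = 2.12 mA.
V_CE = V_CC − I_C·R_C − I_E·R_E = 9.8 − 2.12×1.5 − 2.13×1.8 = 2.78 V > V_CE(sat), so the active-region assumption holds.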